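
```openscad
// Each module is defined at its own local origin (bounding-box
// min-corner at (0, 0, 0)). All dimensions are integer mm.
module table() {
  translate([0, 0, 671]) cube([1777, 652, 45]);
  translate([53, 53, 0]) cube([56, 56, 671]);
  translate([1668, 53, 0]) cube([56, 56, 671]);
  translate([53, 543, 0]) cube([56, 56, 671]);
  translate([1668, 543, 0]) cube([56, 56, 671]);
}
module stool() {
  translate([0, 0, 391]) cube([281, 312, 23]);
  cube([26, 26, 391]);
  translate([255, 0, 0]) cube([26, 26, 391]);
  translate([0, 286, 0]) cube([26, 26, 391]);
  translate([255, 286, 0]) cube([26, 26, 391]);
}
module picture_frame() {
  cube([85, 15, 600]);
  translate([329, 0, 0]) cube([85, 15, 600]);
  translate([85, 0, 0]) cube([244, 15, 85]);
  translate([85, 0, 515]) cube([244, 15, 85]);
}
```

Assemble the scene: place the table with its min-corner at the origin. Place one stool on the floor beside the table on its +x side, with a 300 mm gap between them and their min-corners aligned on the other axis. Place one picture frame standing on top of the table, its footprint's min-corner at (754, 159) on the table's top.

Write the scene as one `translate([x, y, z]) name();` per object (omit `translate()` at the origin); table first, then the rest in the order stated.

table();
translate([2077, 0, 0]) stool();
translate([754, 159, 716]) picture_frame();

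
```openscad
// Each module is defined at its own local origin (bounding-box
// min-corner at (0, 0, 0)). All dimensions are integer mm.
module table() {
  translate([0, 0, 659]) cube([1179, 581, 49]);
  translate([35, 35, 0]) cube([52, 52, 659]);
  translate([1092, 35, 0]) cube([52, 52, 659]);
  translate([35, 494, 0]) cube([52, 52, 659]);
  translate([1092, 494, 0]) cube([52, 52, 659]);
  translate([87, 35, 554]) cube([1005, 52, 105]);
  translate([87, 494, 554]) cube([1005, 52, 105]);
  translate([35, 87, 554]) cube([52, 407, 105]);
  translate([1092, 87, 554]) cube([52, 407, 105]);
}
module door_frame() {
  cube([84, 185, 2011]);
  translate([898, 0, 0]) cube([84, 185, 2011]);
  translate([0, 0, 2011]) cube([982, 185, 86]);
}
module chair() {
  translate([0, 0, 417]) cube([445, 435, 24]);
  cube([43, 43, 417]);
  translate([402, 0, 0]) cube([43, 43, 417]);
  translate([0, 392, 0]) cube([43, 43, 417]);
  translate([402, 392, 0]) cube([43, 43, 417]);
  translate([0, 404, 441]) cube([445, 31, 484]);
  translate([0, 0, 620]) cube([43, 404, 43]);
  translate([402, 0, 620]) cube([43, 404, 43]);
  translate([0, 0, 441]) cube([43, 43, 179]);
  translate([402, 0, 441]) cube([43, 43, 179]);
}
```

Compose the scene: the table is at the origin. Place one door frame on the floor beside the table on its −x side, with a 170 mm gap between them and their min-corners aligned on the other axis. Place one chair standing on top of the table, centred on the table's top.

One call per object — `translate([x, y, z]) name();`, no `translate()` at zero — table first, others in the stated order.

table();
translate([-1152, 0, 0]) door_frame();
translate([367, 73, 708]) chair();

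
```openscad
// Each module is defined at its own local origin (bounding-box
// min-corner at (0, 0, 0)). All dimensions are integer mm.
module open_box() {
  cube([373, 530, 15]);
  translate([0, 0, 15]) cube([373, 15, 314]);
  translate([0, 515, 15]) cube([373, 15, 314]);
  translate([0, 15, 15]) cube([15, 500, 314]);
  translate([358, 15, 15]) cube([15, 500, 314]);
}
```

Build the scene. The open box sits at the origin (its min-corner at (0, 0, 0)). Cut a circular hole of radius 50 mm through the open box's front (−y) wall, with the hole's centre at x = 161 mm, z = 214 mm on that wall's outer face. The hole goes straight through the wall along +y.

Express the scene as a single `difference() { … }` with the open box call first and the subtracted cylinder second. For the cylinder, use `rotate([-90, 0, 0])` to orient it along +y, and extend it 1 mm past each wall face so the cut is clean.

difference() {
  open_box();
  translate([161, -1, 214]) rotate([-90, 0, 0]) cylinder(h = 17, r = 50);
}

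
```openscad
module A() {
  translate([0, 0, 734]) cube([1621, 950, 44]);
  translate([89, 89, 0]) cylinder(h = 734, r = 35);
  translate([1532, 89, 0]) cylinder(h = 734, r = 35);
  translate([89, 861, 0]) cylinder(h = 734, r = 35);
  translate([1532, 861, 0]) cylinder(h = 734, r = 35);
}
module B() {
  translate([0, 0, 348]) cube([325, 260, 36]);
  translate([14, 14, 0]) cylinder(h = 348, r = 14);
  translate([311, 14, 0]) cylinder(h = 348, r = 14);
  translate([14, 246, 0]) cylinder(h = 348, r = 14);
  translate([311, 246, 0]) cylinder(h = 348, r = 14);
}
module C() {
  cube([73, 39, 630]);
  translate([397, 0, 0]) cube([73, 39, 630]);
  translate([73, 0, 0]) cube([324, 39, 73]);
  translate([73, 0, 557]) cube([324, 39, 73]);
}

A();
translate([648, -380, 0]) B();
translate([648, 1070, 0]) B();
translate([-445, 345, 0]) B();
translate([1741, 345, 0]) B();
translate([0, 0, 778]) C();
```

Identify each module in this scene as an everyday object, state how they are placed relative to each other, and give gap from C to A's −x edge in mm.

A is a table. B is a stool. C is a picture frame. Four stools sit around the table at the −y, +y, −x, +x sides. The picture frame is on top of the table. The gap from the picture frame to the table's −x edge is 0 mm.

The picture frame's min-x is at 0; the table's min-x is 0; gap = 0 mm.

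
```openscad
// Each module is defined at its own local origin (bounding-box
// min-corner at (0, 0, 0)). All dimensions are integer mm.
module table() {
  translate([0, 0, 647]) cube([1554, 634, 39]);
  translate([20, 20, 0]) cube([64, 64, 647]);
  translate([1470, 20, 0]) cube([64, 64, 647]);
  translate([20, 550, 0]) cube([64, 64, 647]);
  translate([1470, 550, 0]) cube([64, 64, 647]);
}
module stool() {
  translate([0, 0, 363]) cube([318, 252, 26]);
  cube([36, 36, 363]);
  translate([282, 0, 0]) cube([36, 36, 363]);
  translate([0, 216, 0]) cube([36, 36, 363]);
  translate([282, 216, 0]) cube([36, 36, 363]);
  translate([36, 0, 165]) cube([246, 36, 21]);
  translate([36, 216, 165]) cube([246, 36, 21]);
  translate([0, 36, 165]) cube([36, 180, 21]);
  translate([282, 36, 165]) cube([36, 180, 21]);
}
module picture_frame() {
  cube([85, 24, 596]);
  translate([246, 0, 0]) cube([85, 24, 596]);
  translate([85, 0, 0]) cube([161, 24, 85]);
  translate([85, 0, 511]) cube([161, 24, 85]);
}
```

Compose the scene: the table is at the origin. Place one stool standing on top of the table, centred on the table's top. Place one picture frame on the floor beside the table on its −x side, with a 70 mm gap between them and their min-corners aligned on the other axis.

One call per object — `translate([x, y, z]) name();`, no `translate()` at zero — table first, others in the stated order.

table();
translate([618, 191, 686]) stool();
translate([-401, 0, 0]) picture_frame();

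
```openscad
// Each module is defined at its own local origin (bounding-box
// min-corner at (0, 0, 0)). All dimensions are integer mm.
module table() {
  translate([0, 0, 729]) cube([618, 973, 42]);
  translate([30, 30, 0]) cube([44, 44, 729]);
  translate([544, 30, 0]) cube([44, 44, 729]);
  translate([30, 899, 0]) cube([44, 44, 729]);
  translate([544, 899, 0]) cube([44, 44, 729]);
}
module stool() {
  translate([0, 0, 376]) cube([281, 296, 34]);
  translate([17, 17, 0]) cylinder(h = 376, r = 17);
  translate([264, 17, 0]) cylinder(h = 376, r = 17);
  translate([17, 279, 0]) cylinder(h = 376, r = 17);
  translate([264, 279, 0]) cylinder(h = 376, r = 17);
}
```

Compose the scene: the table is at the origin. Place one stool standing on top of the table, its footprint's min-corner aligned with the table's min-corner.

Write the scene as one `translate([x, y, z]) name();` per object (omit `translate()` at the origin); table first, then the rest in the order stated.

table();
translate([0, 0, 771]) stool();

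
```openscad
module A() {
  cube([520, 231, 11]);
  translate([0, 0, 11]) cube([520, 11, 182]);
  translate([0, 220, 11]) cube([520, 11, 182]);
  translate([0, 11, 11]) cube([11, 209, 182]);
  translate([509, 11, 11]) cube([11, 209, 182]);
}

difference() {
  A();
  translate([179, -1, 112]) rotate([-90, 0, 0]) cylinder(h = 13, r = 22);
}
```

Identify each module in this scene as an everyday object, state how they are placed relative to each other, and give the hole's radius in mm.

A is an open box. The open box has a circular hole through its front wall. The hole's radius is 22 mm.

The subtracted cylinder has r = 22 mm.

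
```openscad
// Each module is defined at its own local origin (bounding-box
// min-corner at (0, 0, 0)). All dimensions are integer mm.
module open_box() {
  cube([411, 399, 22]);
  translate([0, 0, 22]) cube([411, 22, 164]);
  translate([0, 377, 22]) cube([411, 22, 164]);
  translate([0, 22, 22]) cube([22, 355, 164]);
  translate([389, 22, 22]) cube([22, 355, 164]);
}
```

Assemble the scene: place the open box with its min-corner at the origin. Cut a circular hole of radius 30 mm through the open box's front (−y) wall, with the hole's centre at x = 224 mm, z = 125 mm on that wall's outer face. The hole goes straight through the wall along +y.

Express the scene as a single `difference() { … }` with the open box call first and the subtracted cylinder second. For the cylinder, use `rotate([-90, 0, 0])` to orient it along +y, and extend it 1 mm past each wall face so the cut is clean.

difference() {
  open_box();
  translate([224, -1, 125]) rotate([-90, 0, 0]) cylinder(h = 24, r = 30);
}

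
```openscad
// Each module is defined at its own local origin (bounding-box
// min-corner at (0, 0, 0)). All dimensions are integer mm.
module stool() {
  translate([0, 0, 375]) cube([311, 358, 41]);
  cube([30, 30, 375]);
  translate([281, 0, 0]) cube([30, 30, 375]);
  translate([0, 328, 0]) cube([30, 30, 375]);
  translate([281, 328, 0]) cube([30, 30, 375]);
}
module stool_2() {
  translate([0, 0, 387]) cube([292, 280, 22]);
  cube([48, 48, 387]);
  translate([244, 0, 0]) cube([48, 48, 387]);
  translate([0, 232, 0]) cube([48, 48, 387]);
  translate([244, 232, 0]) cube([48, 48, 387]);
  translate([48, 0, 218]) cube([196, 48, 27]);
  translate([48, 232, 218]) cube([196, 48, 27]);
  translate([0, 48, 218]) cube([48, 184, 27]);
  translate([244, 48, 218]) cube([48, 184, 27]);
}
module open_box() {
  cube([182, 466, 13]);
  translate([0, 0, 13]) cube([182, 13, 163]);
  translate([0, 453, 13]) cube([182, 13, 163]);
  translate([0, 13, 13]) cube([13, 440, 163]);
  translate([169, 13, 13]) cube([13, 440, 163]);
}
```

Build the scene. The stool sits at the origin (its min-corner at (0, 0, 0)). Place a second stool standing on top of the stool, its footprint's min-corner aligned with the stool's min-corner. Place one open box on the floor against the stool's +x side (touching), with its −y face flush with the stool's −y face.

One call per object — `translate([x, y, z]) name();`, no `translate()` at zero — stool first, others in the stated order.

stool();
translate([0, 0, 416]) stool_2();
translate([311, 0, 0]) open_box();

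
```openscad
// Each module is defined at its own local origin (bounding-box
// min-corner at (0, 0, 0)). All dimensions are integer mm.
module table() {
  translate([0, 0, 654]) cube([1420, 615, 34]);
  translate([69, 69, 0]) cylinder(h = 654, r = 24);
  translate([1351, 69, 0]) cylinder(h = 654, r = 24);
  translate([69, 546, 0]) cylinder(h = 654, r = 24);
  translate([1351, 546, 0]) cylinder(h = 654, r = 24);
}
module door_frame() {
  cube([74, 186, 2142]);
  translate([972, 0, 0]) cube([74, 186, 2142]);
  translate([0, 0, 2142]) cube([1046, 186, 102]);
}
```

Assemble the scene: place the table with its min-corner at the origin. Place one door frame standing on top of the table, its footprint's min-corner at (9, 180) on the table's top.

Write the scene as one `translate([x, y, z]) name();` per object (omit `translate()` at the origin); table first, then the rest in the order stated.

table();
translate([9, 180, 688]) door_frame();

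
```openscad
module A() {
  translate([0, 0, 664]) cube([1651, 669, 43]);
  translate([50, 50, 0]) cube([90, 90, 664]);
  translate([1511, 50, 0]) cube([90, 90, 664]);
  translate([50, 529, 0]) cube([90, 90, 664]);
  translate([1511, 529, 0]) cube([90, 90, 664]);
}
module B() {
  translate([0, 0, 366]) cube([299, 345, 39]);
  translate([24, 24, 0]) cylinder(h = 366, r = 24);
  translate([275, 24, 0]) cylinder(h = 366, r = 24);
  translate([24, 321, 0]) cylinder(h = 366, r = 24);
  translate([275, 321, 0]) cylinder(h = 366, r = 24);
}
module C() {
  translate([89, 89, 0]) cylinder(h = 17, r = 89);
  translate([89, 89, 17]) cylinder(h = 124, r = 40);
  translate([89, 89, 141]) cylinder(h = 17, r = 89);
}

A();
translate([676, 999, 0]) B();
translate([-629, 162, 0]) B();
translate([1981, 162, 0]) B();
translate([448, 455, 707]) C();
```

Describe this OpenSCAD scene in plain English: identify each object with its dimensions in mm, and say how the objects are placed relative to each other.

A is a table with a 1651×669 mm rectangular top, 43 mm thick, top surface at z = 707 mm, supported by four 90×90 mm square legs, each inset 50 mm from the nearest pair of top edges, running from the floor.

B is a four-legged stool. The seat is a 299×345×39 mm slab whose top surface is at z = 405 mm; four round legs, each 48 mm in diameter, run from the floor (z = 0) to the underside of the seat, each leg's axis is inset half a diameter from the nearest pair of seat edges (so the leg's bounding box is flush with the corner).

C is a spool: two coaxial disc flanges of radius 89 mm and thickness 17 mm, joined by a core cylinder of radius 40 mm and height 124 mm. The lower flange rests on z = 0 and the three cylinders share a vertical axis.

Three stools sit around the table at the +y, −x, +x sides. The spool is on top of the table.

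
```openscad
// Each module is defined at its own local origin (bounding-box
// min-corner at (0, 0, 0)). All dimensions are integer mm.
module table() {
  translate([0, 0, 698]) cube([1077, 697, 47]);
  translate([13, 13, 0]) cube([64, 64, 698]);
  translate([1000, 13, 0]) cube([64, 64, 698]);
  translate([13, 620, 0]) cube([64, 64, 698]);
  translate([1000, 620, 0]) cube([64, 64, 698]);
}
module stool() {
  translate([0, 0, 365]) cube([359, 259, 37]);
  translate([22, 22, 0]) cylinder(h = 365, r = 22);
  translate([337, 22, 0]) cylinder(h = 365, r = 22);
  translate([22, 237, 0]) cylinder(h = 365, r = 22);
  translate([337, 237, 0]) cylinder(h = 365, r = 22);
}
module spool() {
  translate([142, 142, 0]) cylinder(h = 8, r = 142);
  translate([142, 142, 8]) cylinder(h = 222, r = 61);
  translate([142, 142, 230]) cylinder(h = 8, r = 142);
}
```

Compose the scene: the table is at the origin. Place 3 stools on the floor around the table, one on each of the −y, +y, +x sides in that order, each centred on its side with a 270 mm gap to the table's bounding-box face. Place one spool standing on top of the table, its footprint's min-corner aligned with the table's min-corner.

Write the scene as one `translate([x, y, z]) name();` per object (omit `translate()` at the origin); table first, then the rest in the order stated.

table();
translate([359, -529, 0]) stool();
translate([359, 967, 0]) stool();
translate([1347, 219, 0]) stool();
translate([0, 0, 745]) spool();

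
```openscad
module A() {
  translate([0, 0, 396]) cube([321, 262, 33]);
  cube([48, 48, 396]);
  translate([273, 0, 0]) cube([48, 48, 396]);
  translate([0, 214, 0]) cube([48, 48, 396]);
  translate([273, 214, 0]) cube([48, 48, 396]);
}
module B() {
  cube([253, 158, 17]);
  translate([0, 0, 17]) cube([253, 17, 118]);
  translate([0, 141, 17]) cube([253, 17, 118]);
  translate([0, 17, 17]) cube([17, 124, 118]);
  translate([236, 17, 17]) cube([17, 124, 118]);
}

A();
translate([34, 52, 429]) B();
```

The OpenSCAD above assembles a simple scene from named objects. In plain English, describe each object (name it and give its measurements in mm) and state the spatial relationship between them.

A is a four-legged stool. The seat is a 321×262×33 mm slab whose top surface is at z = 429 mm; four square legs, each 48×48 mm in cross-section, run from the floor (z = 0) to the underside of the seat, each flush with a corner of the seat.

B is an open-topped rectangular box: outside dimensions 253×158×135 mm, with a uniform wall and base thickness of 17 mm. The base is a full 253×158 slab on the floor; four walls sit on top of the base. The front and back walls (the −y and +y sides) span the full width; the two side walls fit between them.

The open box is on top of the stool, centred.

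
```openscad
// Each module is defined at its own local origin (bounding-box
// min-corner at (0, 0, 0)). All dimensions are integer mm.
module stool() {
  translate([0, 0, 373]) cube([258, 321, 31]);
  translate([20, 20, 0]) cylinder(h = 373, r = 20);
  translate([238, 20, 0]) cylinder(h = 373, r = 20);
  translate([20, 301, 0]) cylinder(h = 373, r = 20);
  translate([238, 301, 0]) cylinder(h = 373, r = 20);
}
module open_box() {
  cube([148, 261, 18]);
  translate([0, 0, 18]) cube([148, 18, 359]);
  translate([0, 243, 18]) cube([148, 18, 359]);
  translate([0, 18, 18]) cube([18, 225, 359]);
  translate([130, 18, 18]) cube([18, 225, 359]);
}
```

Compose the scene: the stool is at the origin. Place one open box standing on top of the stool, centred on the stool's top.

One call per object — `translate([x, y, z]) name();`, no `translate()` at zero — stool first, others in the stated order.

stool();
translate([55, 30, 404]) open_box();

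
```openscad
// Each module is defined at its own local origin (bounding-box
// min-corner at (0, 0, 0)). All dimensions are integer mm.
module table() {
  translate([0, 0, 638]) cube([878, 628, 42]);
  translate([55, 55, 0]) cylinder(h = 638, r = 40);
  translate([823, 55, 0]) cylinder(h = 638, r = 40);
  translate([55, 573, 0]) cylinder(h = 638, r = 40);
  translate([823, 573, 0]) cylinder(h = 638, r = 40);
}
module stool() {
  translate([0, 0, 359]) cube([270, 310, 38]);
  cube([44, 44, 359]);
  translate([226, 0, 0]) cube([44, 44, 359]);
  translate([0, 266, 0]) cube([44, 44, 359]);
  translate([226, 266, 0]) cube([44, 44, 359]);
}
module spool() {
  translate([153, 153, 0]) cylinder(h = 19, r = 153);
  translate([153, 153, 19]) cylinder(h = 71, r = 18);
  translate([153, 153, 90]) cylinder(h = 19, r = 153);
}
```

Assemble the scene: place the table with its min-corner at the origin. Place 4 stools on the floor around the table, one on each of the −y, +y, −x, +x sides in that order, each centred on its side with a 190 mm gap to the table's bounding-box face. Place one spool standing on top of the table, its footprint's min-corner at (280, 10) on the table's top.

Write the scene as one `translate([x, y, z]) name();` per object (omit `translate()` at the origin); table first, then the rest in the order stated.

table();
translate([304, -500, 0]) stool();
translate([304, 818, 0]) stool();
translate([-460, 159, 0]) stool();
translate([1068, 159, 0]) stool();
translate([280, 10, 680]) spool();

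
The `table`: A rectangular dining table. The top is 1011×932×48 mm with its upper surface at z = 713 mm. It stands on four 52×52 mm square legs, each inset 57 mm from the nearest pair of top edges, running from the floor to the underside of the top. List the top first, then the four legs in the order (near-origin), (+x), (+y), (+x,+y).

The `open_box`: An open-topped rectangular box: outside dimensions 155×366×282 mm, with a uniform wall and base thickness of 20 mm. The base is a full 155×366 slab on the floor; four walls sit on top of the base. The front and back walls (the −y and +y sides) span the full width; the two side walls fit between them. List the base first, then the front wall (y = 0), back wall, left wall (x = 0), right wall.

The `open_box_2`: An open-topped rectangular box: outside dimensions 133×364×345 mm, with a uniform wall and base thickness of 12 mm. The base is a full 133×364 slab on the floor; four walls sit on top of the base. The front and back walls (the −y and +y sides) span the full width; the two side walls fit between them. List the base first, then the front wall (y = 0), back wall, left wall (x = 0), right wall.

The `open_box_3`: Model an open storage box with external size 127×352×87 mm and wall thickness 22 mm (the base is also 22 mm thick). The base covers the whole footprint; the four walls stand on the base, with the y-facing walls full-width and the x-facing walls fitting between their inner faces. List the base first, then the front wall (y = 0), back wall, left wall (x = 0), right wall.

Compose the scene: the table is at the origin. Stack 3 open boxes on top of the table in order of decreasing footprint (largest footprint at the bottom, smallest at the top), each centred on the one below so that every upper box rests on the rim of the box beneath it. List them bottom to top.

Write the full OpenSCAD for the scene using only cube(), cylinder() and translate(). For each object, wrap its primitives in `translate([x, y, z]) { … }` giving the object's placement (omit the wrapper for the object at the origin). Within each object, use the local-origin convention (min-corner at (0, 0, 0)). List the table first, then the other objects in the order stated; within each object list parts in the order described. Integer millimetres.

translate([0, 0, 665]) cube([1011, 932, 48]);
translate([57, 57, 0]) cube([52, 52, 665]);
translate([902, 57, 0]) cube([52, 52, 665]);
translate([57, 823, 0]) cube([52, 52, 665]);
translate([902, 823, 0]) cube([52, 52, 665]);
translate([428, 283, 713]) {
  cube([155, 366, 20]);
  translate([0, 0, 20]) cube([155, 20, 262]);
  translate([0, 346, 20]) cube([155, 20, 262]);
  translate([0, 20, 20]) cube([20, 326, 262]);
  translate([135, 20, 20]) cube([20, 326, 262]);
}
translate([439, 284, 995]) {
  cube([133, 364, 12]);
  translate([0, 0, 12]) cube([133, 12, 333]);
  translate([0, 352, 12]) cube([133, 12, 333]);
  translate([0, 12, 12]) cube([12, 340, 333]);
  translate([121, 12, 12]) cube([12, 340, 333]);
}
translate([442, 290, 1340]) {
  cube([127, 352, 22]);
  translate([0, 0, 22]) cube([127, 22, 65]);
  translate([0, 330, 22]) cube([127, 22, 65]);
  translate([0, 22, 22]) cube([22, 308, 65]);
  translate([105, 22, 22]) cube([22, 308, 65]);
}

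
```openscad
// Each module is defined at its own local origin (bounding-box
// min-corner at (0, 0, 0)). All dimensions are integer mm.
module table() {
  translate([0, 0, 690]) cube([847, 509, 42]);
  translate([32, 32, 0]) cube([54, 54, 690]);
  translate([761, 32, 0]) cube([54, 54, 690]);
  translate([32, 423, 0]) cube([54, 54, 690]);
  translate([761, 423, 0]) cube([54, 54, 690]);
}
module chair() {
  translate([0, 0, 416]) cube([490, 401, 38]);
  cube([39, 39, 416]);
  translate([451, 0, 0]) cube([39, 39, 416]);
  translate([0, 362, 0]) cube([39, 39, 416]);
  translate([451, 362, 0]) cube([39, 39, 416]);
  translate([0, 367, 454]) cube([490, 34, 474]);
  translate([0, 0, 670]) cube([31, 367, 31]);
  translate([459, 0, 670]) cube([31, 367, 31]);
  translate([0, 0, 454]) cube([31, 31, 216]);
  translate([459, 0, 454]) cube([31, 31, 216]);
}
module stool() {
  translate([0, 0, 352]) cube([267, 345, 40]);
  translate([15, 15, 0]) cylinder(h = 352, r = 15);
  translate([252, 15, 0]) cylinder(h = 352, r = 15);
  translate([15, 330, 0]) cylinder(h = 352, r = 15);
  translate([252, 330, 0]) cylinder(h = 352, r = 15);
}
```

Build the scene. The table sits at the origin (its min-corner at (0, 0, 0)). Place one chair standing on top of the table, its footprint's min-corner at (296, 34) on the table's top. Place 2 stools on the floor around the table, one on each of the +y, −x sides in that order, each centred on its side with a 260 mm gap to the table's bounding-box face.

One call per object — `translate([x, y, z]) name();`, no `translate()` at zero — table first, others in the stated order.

table();
translate([296, 34, 732]) chair();
translate([290, 769, 0]) stool();
translate([-527, 82, 0]) stool();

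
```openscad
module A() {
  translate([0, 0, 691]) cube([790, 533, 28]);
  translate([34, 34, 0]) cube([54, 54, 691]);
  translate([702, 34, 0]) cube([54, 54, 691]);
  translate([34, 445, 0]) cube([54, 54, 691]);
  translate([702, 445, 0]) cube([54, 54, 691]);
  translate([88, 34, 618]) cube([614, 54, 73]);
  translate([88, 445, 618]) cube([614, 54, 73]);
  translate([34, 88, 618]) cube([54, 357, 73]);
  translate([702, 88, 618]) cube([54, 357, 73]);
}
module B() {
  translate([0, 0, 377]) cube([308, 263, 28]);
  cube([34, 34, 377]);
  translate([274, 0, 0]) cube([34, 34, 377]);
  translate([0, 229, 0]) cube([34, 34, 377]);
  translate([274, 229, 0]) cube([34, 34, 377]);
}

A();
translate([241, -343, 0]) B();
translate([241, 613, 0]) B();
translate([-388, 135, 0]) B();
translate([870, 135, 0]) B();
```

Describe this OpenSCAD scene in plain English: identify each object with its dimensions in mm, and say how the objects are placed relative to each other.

A is a rectangular dining table. The top is 790×533×28 mm with its upper surface at z = 719 mm. It stands on four 54×54 mm square legs, each inset 34 mm from the nearest pair of top edges, running from the floor to the underside of the top. Four apron rails, 54 mm thick and 73 mm tall, run between adjacent legs with their top edges flush with the underside of the top and their outer faces flush with the legs' outer faces.

B is a four-legged stool. The seat is a 308×263×28 mm slab whose top surface is at z = 405 mm; four square legs, each 34×34 mm in cross-section, run from the floor (z = 0) to the underside of the seat, each flush with a corner of the seat.

Four stools sit around the table at the −y, +y, −x, +x sides.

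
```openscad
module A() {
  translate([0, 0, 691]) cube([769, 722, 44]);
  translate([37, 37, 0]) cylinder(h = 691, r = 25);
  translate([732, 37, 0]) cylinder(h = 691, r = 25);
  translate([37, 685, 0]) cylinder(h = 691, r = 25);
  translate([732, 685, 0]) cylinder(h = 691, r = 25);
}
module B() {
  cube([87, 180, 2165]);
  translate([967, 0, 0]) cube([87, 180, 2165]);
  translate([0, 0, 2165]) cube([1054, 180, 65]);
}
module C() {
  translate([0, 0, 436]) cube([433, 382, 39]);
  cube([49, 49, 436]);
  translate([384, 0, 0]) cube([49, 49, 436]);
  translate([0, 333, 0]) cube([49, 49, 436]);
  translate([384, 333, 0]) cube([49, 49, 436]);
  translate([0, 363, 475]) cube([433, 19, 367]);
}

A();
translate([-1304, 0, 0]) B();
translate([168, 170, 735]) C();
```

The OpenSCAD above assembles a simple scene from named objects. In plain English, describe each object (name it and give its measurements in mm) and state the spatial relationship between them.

A is a table: top 769 mm (x) × 722 mm (y), 44 mm thick, upper face at z = 735 mm, on four round legs of 50 mm diameter, each leg's bounding box inset 12 mm from the nearest pair of top edges, running from z = 0 to the bottom of the top.

B is a door frame. The clear opening is 880 mm wide and 2165 mm high. Two 87 mm wide jambs, 180 mm deep, stand either side of the opening from the floor to the top of the opening. A 65 mm thick head sits across the top of both jambs, spanning the full outside width of the frame.

C is a chair. The seat is a 433×382×39 mm slab with its top at z = 475 mm, on four 49×49 mm corner legs (flush with the seat edges, standing on z = 0). A flat backrest 19 mm thick, 367 mm tall, spans the full seat width and rises from the seat top along its +y edge, rear face flush with the rear of the seat.

The door frame is on the floor beside the table on its −x side. The chair is on top of the table, centred.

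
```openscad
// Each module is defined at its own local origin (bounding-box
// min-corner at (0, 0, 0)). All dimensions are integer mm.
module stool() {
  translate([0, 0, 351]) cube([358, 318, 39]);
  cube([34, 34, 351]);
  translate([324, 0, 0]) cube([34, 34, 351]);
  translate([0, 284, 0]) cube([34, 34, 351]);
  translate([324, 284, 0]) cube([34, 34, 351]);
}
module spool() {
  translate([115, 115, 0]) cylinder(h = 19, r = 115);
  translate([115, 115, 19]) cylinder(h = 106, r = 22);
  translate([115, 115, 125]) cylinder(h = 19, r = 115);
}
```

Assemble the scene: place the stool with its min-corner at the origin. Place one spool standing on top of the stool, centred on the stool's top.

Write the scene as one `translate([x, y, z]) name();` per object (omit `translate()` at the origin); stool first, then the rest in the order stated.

stool();
translate([64, 44, 390]) spool();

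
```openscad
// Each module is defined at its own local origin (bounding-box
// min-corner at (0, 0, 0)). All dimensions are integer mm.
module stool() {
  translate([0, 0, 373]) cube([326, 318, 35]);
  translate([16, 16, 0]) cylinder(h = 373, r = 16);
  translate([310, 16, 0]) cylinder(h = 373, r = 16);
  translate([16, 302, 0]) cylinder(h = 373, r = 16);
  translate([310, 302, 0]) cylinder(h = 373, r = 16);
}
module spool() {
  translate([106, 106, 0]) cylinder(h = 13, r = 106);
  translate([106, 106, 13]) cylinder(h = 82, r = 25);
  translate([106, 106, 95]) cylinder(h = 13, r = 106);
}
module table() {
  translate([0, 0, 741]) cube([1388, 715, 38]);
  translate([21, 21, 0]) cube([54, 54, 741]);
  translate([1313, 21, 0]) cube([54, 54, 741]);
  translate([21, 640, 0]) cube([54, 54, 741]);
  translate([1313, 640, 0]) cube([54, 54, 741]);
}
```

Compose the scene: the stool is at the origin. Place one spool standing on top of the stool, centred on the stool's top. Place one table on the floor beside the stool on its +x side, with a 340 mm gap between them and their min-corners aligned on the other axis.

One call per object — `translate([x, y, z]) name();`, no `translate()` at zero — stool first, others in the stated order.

stool();
translate([57, 53, 408]) spool();
translate([666, 0, 0]) table();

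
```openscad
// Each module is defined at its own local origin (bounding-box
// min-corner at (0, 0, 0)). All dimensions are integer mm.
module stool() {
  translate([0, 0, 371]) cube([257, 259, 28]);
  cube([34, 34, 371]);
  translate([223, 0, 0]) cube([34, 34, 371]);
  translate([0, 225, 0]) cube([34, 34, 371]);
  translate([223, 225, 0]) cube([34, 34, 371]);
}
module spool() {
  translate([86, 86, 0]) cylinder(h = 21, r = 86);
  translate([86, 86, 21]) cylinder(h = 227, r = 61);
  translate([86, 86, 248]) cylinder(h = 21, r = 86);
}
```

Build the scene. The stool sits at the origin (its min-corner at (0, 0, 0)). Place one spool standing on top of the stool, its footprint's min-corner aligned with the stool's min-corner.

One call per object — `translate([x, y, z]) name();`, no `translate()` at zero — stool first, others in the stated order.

stool();
translate([0, 0, 399]) spool();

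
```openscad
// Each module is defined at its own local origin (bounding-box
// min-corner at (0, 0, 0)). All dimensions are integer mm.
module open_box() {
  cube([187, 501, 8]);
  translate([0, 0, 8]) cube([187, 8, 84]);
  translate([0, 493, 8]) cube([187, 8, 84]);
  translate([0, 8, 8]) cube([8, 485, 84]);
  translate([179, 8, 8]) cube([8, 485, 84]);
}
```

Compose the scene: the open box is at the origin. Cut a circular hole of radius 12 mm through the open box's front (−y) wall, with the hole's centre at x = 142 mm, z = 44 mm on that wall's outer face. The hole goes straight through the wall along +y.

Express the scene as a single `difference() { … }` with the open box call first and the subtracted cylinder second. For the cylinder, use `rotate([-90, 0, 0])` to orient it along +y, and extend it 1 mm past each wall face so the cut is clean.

difference() {
  open_box();
  translate([142, -1, 44]) rotate([-90, 0, 0]) cylinder(h = 10, r = 12);
}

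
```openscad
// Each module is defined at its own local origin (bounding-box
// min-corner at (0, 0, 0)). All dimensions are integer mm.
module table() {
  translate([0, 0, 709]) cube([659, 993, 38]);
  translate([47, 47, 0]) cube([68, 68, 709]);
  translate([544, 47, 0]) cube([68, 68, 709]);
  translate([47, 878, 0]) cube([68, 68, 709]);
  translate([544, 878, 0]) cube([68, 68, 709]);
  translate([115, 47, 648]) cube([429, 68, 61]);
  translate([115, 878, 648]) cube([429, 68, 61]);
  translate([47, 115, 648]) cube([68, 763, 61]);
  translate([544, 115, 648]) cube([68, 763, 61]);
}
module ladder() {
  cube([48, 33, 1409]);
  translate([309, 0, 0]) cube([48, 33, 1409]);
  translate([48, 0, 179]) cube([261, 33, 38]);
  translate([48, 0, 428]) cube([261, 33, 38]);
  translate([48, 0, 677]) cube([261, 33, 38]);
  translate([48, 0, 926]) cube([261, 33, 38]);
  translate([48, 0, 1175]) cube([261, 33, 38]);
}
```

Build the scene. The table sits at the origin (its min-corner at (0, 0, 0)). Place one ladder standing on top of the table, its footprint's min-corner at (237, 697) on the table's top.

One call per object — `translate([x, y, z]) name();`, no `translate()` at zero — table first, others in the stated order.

table();
translate([237, 697, 747]) ladder();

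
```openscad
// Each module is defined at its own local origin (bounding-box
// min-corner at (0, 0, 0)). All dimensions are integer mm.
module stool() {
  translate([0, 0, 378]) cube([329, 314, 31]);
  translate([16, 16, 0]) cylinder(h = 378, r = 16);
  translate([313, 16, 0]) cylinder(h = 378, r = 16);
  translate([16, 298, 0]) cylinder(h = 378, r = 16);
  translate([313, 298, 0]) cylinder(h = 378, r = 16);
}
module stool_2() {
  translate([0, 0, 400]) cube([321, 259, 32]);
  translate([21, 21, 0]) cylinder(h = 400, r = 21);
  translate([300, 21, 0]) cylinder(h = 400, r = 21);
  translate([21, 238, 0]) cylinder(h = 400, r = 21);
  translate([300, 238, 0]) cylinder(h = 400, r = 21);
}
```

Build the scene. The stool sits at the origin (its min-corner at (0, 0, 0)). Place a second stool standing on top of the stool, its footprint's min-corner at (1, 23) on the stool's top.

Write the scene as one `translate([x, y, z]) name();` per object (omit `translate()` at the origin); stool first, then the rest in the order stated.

stool();
translate([1, 23, 409]) stool_2();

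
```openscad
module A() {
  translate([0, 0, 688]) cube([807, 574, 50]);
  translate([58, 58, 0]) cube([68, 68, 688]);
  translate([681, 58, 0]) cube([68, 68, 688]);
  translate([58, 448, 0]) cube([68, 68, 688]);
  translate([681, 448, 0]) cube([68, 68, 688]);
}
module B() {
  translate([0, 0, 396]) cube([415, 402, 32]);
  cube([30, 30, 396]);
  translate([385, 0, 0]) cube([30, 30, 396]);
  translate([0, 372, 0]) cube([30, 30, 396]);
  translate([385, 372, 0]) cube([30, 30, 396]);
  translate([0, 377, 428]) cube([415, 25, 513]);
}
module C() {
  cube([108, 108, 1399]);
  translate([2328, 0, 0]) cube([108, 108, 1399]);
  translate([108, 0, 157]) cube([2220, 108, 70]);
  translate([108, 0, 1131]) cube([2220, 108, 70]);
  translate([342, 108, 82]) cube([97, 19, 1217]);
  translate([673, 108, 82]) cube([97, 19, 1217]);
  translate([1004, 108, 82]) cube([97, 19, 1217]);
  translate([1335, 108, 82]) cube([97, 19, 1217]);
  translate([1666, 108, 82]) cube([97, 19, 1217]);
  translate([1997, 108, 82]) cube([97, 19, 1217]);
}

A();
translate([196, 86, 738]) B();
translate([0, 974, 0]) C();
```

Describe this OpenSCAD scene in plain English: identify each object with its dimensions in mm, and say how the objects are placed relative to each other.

A is a table with a 807×574 mm rectangular top, 50 mm thick, top surface at z = 738 mm, supported by four 68×68 mm square legs, each inset 58 mm from the nearest pair of top edges, running from the floor.

B is a chair: 415×402 mm seat, 32 mm thick, top at z = 428 mm, on four 30 mm square corner legs flush with the seat edges. A 25 mm thick backrest slab spans the full seat width, extending 513 mm above the seat top, its back face flush with the seat's +y edge.

C is a fence section. Two 108×108 mm posts, 1399 mm tall, stand on the floor with a clear span of 2220 mm between their inner faces. Two horizontal rails of 108×70 mm section span the gap between the posts with their undersides at z = 157 mm and z = 1131 mm, flush with the posts' −y face. 6 pickets, each 97 mm wide, 19 mm thick and 1217 mm tall, are fixed to the +y face of the rails with their bottoms at z = 82 mm, evenly spaced across the span with equal gaps (rounded down to the nearest mm) at the −x end and between each pair — any rounding remainder accumulates at the +x end.

The chair is on top of the table, centred. The fence section is on the floor beside the table on its +y side.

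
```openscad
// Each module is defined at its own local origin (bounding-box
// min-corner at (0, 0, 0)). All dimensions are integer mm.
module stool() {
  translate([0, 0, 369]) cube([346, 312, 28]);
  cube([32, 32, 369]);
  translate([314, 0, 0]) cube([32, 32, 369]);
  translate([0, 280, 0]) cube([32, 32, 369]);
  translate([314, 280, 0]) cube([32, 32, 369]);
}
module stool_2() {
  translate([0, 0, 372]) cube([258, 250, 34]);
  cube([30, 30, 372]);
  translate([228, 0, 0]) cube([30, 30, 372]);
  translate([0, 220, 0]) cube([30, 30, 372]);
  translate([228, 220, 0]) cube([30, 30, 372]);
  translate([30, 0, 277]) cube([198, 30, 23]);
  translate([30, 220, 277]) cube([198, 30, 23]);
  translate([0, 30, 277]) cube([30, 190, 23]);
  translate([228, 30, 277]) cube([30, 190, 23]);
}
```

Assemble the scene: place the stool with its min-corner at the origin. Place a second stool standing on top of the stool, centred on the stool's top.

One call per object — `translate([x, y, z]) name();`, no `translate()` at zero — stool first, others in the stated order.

stool();
translate([44, 31, 397]) stool_2();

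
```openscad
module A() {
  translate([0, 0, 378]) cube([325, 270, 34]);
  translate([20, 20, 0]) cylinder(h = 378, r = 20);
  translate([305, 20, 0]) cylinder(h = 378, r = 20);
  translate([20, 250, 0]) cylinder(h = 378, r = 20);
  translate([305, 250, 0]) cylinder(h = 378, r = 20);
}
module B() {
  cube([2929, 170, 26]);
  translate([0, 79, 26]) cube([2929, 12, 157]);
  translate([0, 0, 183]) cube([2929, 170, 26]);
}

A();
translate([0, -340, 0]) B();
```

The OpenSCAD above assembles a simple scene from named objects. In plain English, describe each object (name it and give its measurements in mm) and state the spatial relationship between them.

A is a four-legged stool. The seat is 325×270 mm, 34 mm thick, top at z = 412 mm. It stands on four round legs, each 40 mm in diameter, from z = 0 to the seat underside, each leg's axis is inset half a diameter from the nearest pair of seat edges (so the leg's bounding box is flush with the corner).

B is an I-beam lying along x, 2929 mm long. Overall section height 209 mm. Two flanges 170 mm wide (y) and 26 mm thick, one on the floor and one at the top; a web 12 mm thick runs between them, centred on the flange width.

The I-beam is on the floor beside the stool on its −y side.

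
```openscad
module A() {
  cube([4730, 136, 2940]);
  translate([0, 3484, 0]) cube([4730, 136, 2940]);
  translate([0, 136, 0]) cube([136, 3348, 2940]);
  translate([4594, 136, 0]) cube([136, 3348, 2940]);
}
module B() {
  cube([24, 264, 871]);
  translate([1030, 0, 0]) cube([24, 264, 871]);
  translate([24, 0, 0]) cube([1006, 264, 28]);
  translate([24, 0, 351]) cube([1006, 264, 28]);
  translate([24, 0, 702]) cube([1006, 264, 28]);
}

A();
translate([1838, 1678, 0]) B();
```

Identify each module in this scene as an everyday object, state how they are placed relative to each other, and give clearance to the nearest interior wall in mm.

A is a house frame. B is a bookshelf. The bookshelf sits inside the house frame, centred. The clearance to the nearest interior wall is 1542 mm.

Clearances: x = 1702, y = 1542; minimum 1542 mm.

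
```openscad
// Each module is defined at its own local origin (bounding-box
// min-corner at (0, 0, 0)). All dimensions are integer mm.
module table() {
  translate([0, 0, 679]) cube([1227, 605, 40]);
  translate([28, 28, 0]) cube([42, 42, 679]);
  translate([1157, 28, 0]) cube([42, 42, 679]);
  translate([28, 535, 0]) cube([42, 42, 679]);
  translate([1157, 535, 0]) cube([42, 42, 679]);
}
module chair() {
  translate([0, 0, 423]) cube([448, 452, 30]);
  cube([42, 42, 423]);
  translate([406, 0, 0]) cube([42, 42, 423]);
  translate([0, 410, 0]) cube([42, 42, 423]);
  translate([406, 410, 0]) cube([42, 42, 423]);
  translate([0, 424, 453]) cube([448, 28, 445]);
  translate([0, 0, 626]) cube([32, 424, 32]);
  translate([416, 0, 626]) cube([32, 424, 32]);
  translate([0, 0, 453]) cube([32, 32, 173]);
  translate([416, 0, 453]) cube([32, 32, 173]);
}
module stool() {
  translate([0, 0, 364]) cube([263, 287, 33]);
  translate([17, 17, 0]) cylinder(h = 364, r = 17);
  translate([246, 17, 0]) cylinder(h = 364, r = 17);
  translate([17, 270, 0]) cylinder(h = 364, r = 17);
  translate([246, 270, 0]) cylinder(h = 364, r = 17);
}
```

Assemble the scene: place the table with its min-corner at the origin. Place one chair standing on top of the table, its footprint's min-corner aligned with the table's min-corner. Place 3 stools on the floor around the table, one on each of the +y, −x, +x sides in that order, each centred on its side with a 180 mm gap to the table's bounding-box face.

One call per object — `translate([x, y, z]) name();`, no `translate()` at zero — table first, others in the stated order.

table();
translate([0, 0, 719]) chair();
translate([482, 785, 0]) stool();
translate([-443, 159, 0]) stool();
translate([1407, 159, 0]) stool();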